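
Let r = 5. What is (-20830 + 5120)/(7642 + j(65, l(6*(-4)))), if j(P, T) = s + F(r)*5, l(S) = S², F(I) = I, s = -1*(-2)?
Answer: -15710/7669 ≈ -2.0485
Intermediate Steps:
s = 2
j(P, T) = 27 (j(P, T) = 2 + 5*5 = 2 + 25 = 27)
(-20830 + 5120)/(7642 + j(65, l(6*(-4)))) = (-20830 + 5120)/(7642 + 27) = -15710/7669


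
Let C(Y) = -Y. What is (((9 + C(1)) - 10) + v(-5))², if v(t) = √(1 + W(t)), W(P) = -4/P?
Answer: 29/5 - 12*√5/5 ≈ 0.43344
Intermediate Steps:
v(t) = √(1 - 4/t)
(((9 + C(1)) - 10) + v(-5))² = (((9 - 1*1) - 10) + √((-4 - 5)/(-5)))² = (((9 - 1) - 10) + √(-⅕*(-9)))² = ((8 - 10) + √(9/5))² = (-2 + 3*√5/5)²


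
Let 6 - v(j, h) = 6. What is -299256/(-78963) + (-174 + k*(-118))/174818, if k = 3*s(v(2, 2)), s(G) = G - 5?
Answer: 1248603818/328670327 ≈ 3.7990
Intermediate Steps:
v(j, h) = 0 (v(j, h) = 6 - 1*6 = 6 - 6 = 0)
s(G) = -5 + G
k = -15 (k = 3*(-5 + 0) = 3*(-5) = -15)
-299256/(-78963) + (-174 + k*(-118))/174818 = -299256/(-78963) + (-174 - 15*(-118))/174818 = -299256*(-1/78963) + (-174 + 1770)*(1/174818) = 99752/26321 + 1596*(1/174818) = 99752/26321 + 114/12487 = 1248603818/328670327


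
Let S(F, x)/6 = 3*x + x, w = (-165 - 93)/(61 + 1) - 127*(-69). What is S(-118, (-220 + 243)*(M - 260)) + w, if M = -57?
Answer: -5152980/31 ≈ -1.6623e+5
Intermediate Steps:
w = 271524/31 (w = -258/62 + 8763 = -258*1/62 + 8763 = -129/31 + 8763 = 271524/31 ≈ 8758.8)
S(F, x) = 24*x (S(F, x) = 6*(3*x + x) = 6*(4*x) = 24*x)
S(-118, (-220 + 243)*(M - 260)) + w = 24*((-220 + 243)*(-57 - 260)) + 271524/31 = 24*(23*(-317)) + 271524/31 = 24*(-7291) + 271524/31 = -174984 + 271524/31 = -5152980/31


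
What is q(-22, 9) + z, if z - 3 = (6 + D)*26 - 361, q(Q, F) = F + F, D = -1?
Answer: -210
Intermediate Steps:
q(Q, F) = 2*F
z = -228 (z = 3 + ((6 - 1)*26 - 361) = 3 + (5*26 - 361) = 3 + (130 - 361) = 3 - 231 = -228)
q(-22, 9) + z = 2*9 - 228 = 18 - 228 = -210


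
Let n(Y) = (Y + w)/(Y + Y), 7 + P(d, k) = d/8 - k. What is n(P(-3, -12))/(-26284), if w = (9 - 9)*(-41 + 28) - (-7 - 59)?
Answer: -565/1945016 ≈ -0.00029049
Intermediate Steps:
P(d, k) = -7 - k + d/8 (P(d, k) = -7 + (d/8 - k) = -7 + (-k + d/8) = -7 - k + d/8)
w = 66 (w = 0*(-13) - 1*(-66) = 0 + 66 = 66)
n(Y) = (66 + Y)/(2*Y) (n(Y) = (Y + 66)/(Y + Y) = (66 + Y)/((2*Y)) = (66 + Y)*(1/(2*Y)) = (66 + Y)/(2*Y))
n(P(-3, -12))/(-26284) = ((66 + (-7 - 1*(-12) + (⅛)*(-3)))/(2*(-7 - 1*(-12) + (⅛)*(-3))))/(-26284) = ((66 + (-7 + 12 - 3/8))/(2*(-7 + 12 - 3/8)))*(-1/26284) = ((66 + 37/8)/(2*(37/8)))*(-1/26284) = ((½)*(8/37)*(565/8))*(-1/26284) = (565/74)*(-1/26284) = -565/1945016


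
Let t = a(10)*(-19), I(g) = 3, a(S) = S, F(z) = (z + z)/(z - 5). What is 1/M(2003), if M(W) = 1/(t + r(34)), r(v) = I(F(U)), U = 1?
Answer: -187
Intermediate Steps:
F(z) = 2*z/(-5 + z) (F(z) = (2*z)/(-5 + z) = 2*z/(-5 + z))
t = -190 (t = 10*(-19) = -190)
r(v) = 3
M(W) = -1/187 (M(W) = 1/(-190 + 3) = 1/(-187) = -1/187)
1/M(2003) = 1/(-1/187) = -187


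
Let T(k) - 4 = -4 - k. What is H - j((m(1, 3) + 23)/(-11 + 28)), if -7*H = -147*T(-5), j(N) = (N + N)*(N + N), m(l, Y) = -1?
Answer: 28409/289 ≈ 98.301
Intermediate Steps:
T(k) = -k (T(k) = 4 + (-4 - k) = -k)
j(N) = 4*N² (j(N) = (2*N)*(2*N) = 4*N²)
H = 105 (H = -(-21)*(-1*(-5)) = -(-21)*5 = -⅐*(-735) = 105)
H - j((m(1, 3) + 23)/(-11 + 28)) = 105 - 4*((-1 + 23)/(-11 + 28))² = 105 - 4*(22/17)² = 105 - 4*484/289 = 105 - 1*1936/289 = 105 - 1936/289 = 28409/289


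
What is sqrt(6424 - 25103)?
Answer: I*sqrt(18679) ≈ 136.67*I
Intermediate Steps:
sqrt(6424 - 25103) = sqrt(-18679) = I*sqrt(18679)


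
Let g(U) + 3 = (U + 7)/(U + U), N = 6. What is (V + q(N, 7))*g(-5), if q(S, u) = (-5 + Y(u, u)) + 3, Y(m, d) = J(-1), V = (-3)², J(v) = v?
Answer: -96/5 ≈ -19.200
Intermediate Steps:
g(U) = -3 + (7 + U)/(2*U) (g(U) = -3 + (U + 7)/(U + U) = -3 + (7 + U)/((2*U)) = -3 + (7 + U)*(1/(2*U)) = -3 + (7 + U)/(2*U))
V = 9
Y(m, d) = -1
q(S, u) = -3 (q(S, u) = (-5 - 1) + 3 = -6 + 3 = -3)
(V + q(N, 7))*g(-5) = (9 - 3)*((½)*(7 - 5*(-5))/(-5)) = 6*((½)*(-⅕)*(7 + 25)) = 6*((½)*(-⅕)*32) = 6*(-16/5) = -96/5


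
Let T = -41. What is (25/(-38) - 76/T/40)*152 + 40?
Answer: -10856/205 ≈ -52.956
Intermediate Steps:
(25/(-38) - 76/T/40)*152 + 40 = (25/(-38) - 76/(-41)/40)*152 + 40 = (25*(-1/38) - 76*(-1/41)*(1/40))*152 + 40 = (-25/38 + (76/41)*(1/40))*152 + 40 = (-25/38 + 19/410)*152 + 40 = -2382/3895*152 + 40 = -19056/205 + 40 = -10856/205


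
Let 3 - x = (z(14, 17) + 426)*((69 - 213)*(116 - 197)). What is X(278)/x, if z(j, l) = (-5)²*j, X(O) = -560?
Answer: 560/9051261 ≈ 6.1870e-5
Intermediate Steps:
z(j, l) = 25*j
x = -9051261 (x = 3 - (25*14 + 426)*(69 - 213)*(116 - 197) = 3 - (350 + 426)*(-144*(-81)) = 3 - 776*11664 = 3 - 1*9051264 = 3 - 9051264 = -9051261)
X(278)/x = -560/(-9051261) = -560*(-1/9051261) = 560/9051261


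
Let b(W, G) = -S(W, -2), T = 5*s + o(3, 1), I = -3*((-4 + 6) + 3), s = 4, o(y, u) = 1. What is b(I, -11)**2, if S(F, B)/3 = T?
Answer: 3969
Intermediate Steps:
I = -15 (I = -3*(2 + 3) = -3*5 = -15)
T = 21 (T = 5*4 + 1 = 20 + 1 = 21)
S(F, B) = 63 (S(F, B) = 3*21 = 63)
b(W, G) = -63 (b(W, G) = -1*63 = -63)
b(I, -11)**2 = (-63)**2 = 3969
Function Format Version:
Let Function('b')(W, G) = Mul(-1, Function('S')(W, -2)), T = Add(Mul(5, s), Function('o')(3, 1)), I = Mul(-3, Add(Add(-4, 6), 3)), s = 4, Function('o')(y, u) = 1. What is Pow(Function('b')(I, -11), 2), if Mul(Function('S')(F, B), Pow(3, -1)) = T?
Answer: 3969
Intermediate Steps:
I = -15 (I = Mul(-3, Add(2, 3)) = Mul(-3, 5) = -15)
T = 21 (T = Add(Mul(5, 4), 1) = Add(20, 1) = 21)
Function('S')(F, B) = 63 (Function('S')(F, B) = Mul(3, 21) = 63)
Function('b')(W, G) = -63 (Function('b')(W, G) = Mul(-1, 63) = -63)
Pow(Function('b')(I, -11), 2) = Pow(-63, 2) = 3969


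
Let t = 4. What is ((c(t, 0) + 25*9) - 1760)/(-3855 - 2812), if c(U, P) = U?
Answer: 1531/6667 ≈ 0.22964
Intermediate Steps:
((c(t, 0) + 25*9) - 1760)/(-3855 - 2812) = ((4 + 25*9) - 1760)/(-3855 - 2812) = ((4 + 225) - 1760)/(-6667) = (229 - 1760)*(-1/6667) = -1531*(-1/6667) = 1531/6667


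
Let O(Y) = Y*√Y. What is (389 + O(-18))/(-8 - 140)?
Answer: -389/148 + 27*I*√2/74 ≈ -2.6284 + 0.516*I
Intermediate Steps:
O(Y) = Y^(3/2)
(389 + O(-18))/(-8 - 140) = (389 + (-18)^(3/2))/(-8 - 140) = (389 - 54*I*√2)/(-148) = (389 - 54*I*√2)*(-1/148) = -389/148 + 27*I*√2/74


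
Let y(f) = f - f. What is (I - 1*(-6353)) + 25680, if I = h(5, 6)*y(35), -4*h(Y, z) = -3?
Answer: 32033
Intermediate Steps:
h(Y, z) = ¾ (h(Y, z) = -¼*(-3) = ¾)
y(f) = 0
I = 0 (I = (¾)*0 = 0)
(I - 1*(-6353)) + 25680 = (0 - 1*(-6353)) + 25680 = (0 + 6353) + 25680 = 6353 + 25680 = 32033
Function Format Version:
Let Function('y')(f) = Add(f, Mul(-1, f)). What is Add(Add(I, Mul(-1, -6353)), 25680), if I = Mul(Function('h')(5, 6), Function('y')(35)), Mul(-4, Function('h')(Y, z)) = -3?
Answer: 32033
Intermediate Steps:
Function('h')(Y, z) = Rational(3, 4) (Function('h')(Y, z) = Mul(Rational(-1, 4), -3) = Rational(3, 4))
Function('y')(f) = 0
I = 0 (I = Mul(Rational(3, 4), 0) = 0)
Add(Add(I, Mul(-1, -6353)), 25680) = Add(Add(0, Mul(-1, -6353)), 25680) = Add(Add(0, 6353), 25680) = Add(6353, 25680) = 32033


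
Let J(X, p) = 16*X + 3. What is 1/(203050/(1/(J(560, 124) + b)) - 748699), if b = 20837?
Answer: 1/6050141301 ≈ 1.6529e-10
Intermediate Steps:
J(X, p) = 3 + 16*X
1/(203050/(1/(J(560, 124) + b)) - 748699) = 1/(203050/(1/((3 + 16*560) + 20837)) - 748699) = 1/(203050/(1/((3 + 8960) + 20837)) - 748699) = 1/(203050/(1/(8963 + 20837)) - 748699) = 1/(203050/(1/29800) - 748699) = 1/(203050*29800 - 748699) = 1/(6050890000 - 748699) = 1/6050141301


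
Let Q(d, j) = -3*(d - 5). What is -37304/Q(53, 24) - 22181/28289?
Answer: 131512349/509202 ≈ 258.27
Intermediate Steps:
Q(d, j) = 15 - 3*d (Q(d, j) = -3*(-5 + d) = 15 - 3*d)
-37304/Q(53, 24) - 22181/28289 = -37304/(15 - 3*53) - 22181/28289 = -37304/(15 - 159) - 22181*1/28289 = -37304/(-144) - 22181/28289 = -37304*(-1/144) - 22181/28289 = 4663/18 - 22181/28289 = 131512349/509202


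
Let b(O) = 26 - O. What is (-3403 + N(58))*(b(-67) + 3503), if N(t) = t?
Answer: -12028620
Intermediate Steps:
(-3403 + N(58))*(b(-67) + 3503) = (-3403 + 58)*((26 - 1*(-67)) + 3503) = -3345*((26 + 67) + 3503) = -3345*(93 + 3503) = -3345*3596 = -12028620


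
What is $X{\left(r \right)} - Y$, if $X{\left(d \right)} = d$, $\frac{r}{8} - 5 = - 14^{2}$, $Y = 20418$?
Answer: $-21946$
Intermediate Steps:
$r = -1528$ ($r = 40 + 8 \left(- 14^{2}\right) = 40 + 8 \left(\left(-1\right) 196\right) = 40 + 8 \left(-196\right) = 40 - 1568 = -1528$)
$X{\left(r \right)} - Y = -1528 - 20418 = -21946$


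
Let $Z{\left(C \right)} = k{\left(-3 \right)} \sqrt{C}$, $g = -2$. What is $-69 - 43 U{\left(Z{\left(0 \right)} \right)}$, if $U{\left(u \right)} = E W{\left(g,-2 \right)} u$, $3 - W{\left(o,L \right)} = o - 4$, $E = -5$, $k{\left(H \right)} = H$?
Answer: $-69$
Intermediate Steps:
$W{\left(o,L \right)} = 7 - o$ ($W{\left(o,L \right)} = 3 - \left(o - 4\right) = 3 - \left(-4 + o\right) = 7 - o$)
$Z{\left(C \right)} = - 3 \sqrt{C}$
$U{\left(u \right)} = - 45 u$ ($U{\left(u \right)} = - 5 \left(7 - -2\right) u = - 5 \left(7 + 2\right) u = \left(-5\right) 9 u = - 45 u$)
$-69 - 43 U{\left(Z{\left(0 \right)} \right)} = -69 - 43 \left(- 45 \left(- 3 \sqrt{0}\right)\right) = -69 - 43 \left(- 45 \left(\left(-3\right) 0\right)\right) = -69 - 43 \left(\left(-45\right) 0\right) = -69 - 0 = -69 + 0 = -69$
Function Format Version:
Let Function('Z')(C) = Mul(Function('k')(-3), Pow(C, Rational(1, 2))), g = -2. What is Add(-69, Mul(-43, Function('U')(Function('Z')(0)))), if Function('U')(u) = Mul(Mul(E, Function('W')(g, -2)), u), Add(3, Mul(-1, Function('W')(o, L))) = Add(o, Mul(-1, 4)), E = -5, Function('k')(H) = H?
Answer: -69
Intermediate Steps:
Function('W')(o, L) = Add(7, Mul(-1, o)) (Function('W')(o, L) = Add(3, Mul(-1, Add(o, Mul(-1, 4)))) = Add(3, Mul(-1, Add(o, -4))) = Add(3, Mul(-1, Add(-4, o))) = Add(3, Add(4, Mul(-1, o))) = Add(7, Mul(-1, o)))
Function('Z')(C) = Mul(-3, Pow(C, Rational(1, 2)))
Function('U')(u) = Mul(-45, u) (Function('U')(u) = Mul(Mul(-5, Add(7, Mul(-1, -2))), u) = Mul(Mul(-5, Add(7, 2)), u) = Mul(Mul(-5, 9), u) = Mul(-45, u))
Add(-69, Mul(-43, Function('U')(Function('Z')(0)))) = Add(-69, Mul(-43, Mul(-45, Mul(-3, Pow(0, Rational(1, 2)))))) = Add(-69, Mul(-43, Mul(-45, Mul(-3, 0)))) = Add(-69, Mul(-43, Mul(-45, 0))) = Add(-69, Mul(-43, 0)) = Add(-69, 0) = -69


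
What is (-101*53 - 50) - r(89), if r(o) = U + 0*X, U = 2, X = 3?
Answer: -5405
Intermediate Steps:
r(o) = 2 (r(o) = 2 + 0*3 = 2 + 0 = 2)
(-101*53 - 50) - r(89) = (-101*53 - 50) - 1*2 = (-5353 - 50) - 2 = -5403 - 2 = -5405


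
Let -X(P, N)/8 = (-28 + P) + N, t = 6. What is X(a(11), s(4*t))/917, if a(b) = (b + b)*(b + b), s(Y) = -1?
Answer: -520/131 ≈ -3.9695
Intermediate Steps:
a(b) = 4*b² (a(b) = (2*b)*(2*b) = 4*b²)
X(P, N) = 224 - 8*N - 8*P (X(P, N) = -8*((-28 + P) + N) = -8*(-28 + N + P) = 224 - 8*N - 8*P)
X(a(11), s(4*t))/917 = (224 - 8*(-1) - 32*11²)/917 = (224 + 8 - 32*121)*(1/917) = (224 + 8 - 8*484)*(1/917) = (224 + 8 - 3872)*(1/917) = -3640*1/917 = -520/131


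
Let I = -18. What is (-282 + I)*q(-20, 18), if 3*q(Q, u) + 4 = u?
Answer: -1400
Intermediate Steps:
q(Q, u) = -4/3 + u/3
(-282 + I)*q(-20, 18) = (-282 - 18)*(-4/3 + (1/3)*18) = -300*(-4/3 + 6) = -300*14/3 = -1400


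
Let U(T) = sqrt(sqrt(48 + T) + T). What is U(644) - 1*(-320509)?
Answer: 320509 + sqrt(644 + 2*sqrt(173)) ≈ 3.2054e+5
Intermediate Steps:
U(T) = sqrt(T + sqrt(48 + T))
U(644) - 1*(-320509) = sqrt(644 + sqrt(48 + 644)) - 1*(-320509) = sqrt(644 + sqrt(692)) + 320509 = sqrt(644 + 2*sqrt(173)) + 320509 = 320509 + sqrt(644 + 2*sqrt(173))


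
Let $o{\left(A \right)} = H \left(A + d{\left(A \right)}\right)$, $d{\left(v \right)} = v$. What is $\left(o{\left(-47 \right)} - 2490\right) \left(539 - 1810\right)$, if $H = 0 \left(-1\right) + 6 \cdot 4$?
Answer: $6032166$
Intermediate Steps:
$H = 24$ ($H = 0 + 24 = 24$)
$o{\left(A \right)} = 48 A$ ($o{\left(A \right)} = 24 \left(A + A\right) = 24 \cdot 2 A = 48 A$)
$\left(o{\left(-47 \right)} - 2490\right) \left(539 - 1810\right) = \left(48 \left(-47\right) - 2490\right) \left(539 - 1810\right) = \left(-2256 - 2490\right) \left(-1271\right) = \left(-4746\right) \left(-1271\right) = 6032166$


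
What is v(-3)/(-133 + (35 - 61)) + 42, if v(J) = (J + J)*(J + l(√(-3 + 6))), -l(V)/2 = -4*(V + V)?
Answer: 2220/53 + 32*√3/53 ≈ 42.933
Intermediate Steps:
l(V) = 16*V (l(V) = -(-8)*(V + V) = -(-8)*2*V = -(-16)*V = 16*V)
v(J) = 2*J*(J + 16*√3) (v(J) = (J + J)*(J + 16*√(-3 + 6)) = (2*J)*(J + 16*√3) = 2*J*(J + 16*√3))
v(-3)/(-133 + (35 - 61)) + 42 = (2*(-3)*(-3 + 16*√3))/(-133 + (35 - 61)) + 42 = (18 - 96*√3)/(-133 - 26) + 42 = (18 - 96*√3)/(-159) + 42 = (18 - 96*√3)*(-1/159) + 42 = (-6/53 + 32*√3/53) + 42 = 2220/53 + 32*√3/53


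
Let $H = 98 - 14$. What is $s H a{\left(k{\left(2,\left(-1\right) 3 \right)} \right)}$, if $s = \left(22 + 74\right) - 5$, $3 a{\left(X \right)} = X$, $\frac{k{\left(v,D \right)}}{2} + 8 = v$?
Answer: $-30576$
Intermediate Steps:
$k{\left(v,D \right)} = -16 + 2 v$
$a{\left(X \right)} = \frac{X}{3}$
$H = 84$ ($H = 98 - 14 = 84$)
$s = 91$ ($s = 96 - 5 = 91$)
$s H a{\left(k{\left(2,\left(-1\right) 3 \right)} \right)} = 91 \cdot 84 \frac{-16 + 2 \cdot 2}{3} = 7644 \frac{-16 + 4}{3} = 7644 \cdot \frac{1}{3} \left(-12\right) = 7644 \left(-4\right) = -30576$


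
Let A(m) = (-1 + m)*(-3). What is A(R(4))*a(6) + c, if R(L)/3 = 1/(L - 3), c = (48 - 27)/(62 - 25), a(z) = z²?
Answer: -7971/37 ≈ -215.43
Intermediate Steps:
c = 21/37 ≈ 0.56757
R(L) = 3/(-3 + L) (R(L) = 3/(L - 3) = 3/(-3 + L))
A(m) = 3 - 3*m
A(R(4))*a(6) + c = (3 - 9/(-3 + 4))*6² + 21/37 = (3 - 9/1)*36 + 21/37 = (3 - 9)*36 + 21/37 = -6*36 + 21/37 = -216 + 21/37 = -7971/37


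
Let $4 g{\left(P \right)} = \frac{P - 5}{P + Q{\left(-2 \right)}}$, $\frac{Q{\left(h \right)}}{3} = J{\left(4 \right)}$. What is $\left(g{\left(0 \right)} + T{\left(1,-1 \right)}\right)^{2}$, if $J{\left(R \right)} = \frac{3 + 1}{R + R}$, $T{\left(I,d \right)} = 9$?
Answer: $\frac{2401}{36} \approx 66.694$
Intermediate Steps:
$J{\left(R \right)} = \frac{2}{R}$ ($J{\left(R \right)} = \frac{4}{2 R} = 4 \frac{1}{2 R} = \frac{2}{R}$)
$Q{\left(h \right)} = \frac{3}{2}$ ($Q{\left(h \right)} = 3 \cdot \frac{2}{4} = 3 \cdot 2 \cdot \frac{1}{4} = 3 \cdot \frac{1}{2} = \frac{3}{2}$)
$g{\left(P \right)} = \frac{-5 + P}{4 \left(\frac{3}{2} + P\right)}$ ($g{\left(P \right)} = \frac{\left(P - 5\right) \frac{1}{P + \frac{3}{2}}}{4} = \frac{\left(-5 + P\right) \frac{1}{\frac{3}{2} + P}}{4} = \frac{\frac{1}{\frac{3}{2} + P} \left(-5 + P\right)}{4} = \frac{-5 + P}{4 \left(\frac{3}{2} + P\right)}$)
$\left(g{\left(0 \right)} + T{\left(1,-1 \right)}\right)^{2} = \left(\frac{-5 + 0}{2 \left(3 + 2 \cdot 0\right)} + 9\right)^{2} = \left(\frac{1}{2} \frac{1}{3 + 0} \left(-5\right) + 9\right)^{2} = \left(\frac{1}{2} \cdot \frac{1}{3} \left(-5\right) + 9\right)^{2} = \left(- \frac{5}{6} + 9\right)^{2} = \left(\frac{49}{6}\right)^{2} = \frac{2401}{36}$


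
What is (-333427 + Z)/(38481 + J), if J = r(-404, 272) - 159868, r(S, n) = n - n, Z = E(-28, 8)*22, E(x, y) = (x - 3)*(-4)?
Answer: 330699/121387 ≈ 2.7243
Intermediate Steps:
E(x, y) = 12 - 4*x (E(x, y) = (-3 + x)*(-4) = 12 - 4*x)
Z = 2728 (Z = (12 - 4*(-28))*22 = (12 + 112)*22 = 124*22 = 2728)
r(S, n) = 0
J = -159868 (J = 0 - 159868 = -159868)
(-333427 + Z)/(38481 + J) = (-333427 + 2728)/(38481 - 159868) = -330699/(-121387) = -330699*(-1/121387) = 330699/121387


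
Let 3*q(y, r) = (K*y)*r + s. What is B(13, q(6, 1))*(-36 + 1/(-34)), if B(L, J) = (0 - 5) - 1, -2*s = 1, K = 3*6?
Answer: 3675/17 ≈ 216.18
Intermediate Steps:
K = 18
s = -1/2 (s = -1/2*1 = -1/2 ≈ -0.50000)
q(y, r) = -1/6 + 6*r*y (q(y, r) = ((18*y)*r - 1/2)/3 = (18*r*y - 1/2)/3 = (-1/2 + 18*r*y)/3 = -1/6 + 6*r*y)
B(L, J) = -6 (B(L, J) = -5 - 1 = -6)
B(13, q(6, 1))*(-36 + 1/(-34)) = -6*(-36 + 1/(-34)) = -6*(-36 - 1/34) = -6*(-1225/34) = 3675/17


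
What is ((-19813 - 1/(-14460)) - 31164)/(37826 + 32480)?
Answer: -737127419/1016624760 ≈ -0.72507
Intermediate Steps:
((-19813 - 1/(-14460)) - 31164)/(37826 + 32480) = ((-19813 - 1*(-1/14460)) - 31164)/70306 = ((-19813 + 1/14460) - 31164)*(1/70306) = (-286495979/14460 - 31164)*(1/70306) = -737127419/14460*1/70306 = -737127419/1016624760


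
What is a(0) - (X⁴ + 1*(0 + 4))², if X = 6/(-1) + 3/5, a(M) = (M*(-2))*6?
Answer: -285092991481/390625 ≈ -7.2984e+5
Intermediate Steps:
a(M) = -12*M (a(M) = -2*M*6 = -12*M)
X = -27/5 (X = 6*(-1) + 3*(⅕) = -6 + ⅗ = -27/5 ≈ -5.4000)
a(0) - (X⁴ + 1*(0 + 4))² = -12*0 - ((-27/5)⁴ + 1*(0 + 4))² = 0 - (531441/625 + 1*4)² = 0 - (531441/625 + 4)² = 0 - (533941/625)² = 0 - 1*285092991481/390625 = 0 - 285092991481/390625 = -285092991481/390625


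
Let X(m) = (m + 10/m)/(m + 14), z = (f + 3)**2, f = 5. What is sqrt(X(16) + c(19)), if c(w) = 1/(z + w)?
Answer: sqrt(14042355)/4980 ≈ 0.75247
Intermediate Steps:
z = 64 (z = (5 + 3)**2 = 8**2 = 64)
c(w) = 1/(64 + w)
X(m) = (m + 10/m)/(14 + m)
sqrt(X(16) + c(19)) = sqrt((10 + 16**2)/(16*(14 + 16)) + 1/(64 + 19)) = sqrt((1/16)*(10 + 256)/30 + 1/83) = sqrt((1/16)*(1/30)*266 + 1/83) = sqrt(133/240 + 1/83) = sqrt(11279/19920) = sqrt(14042355)/4980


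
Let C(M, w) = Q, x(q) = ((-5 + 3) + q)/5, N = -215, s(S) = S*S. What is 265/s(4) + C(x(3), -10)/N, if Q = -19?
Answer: 57279/3440 ≈ 16.651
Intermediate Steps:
s(S) = S²
x(q) = -⅖ + q/5 (x(q) = (-2 + q)*(⅕) = -⅖ + q/5)
C(M, w) = -19
265/s(4) + C(x(3), -10)/N = 265/(4²) - 19/(-215) = 265/16 - 19*(-1/215) = 265*(1/16) + 19/215 = 265/16 + 19/215 = 57279/3440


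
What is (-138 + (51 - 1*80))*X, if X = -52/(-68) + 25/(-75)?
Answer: -3674/51 ≈ -72.039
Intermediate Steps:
X = 22/51 (X = -52*(-1/68) + 25*(-1/75) = 13/17 - 1/3 = 22/51 ≈ 0.43137)
(-138 + (51 - 1*80))*X = (-138 + (51 - 1*80))*(22/51) = (-138 + (51 - 80))*(22/51) = (-138 - 29)*(22/51) = -167*22/51 = -3674/51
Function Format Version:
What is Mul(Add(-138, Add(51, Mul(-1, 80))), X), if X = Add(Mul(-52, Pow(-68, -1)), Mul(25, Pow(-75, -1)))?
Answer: Rational(-3674, 51) ≈ -72.039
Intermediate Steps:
X = Rational(22, 51) (X = Add(Mul(-52, Rational(-1, 68)), Mul(25, Rational(-1, 75))) = Add(Rational(13, 17), Rational(-1, 3)) = Rational(22, 51) ≈ 0.43137)
Mul(Add(-138, Add(51, Mul(-1, 80))), X) = Mul(Add(-138, Add(51, Mul(-1, 80))), Rational(22, 51)) = Mul(Add(-138, Add(51, -80)), Rational(22, 51)) = Mul(Add(-138, -29), Rational(22, 51)) = Mul(-167, Rational(22, 51)) = Rational(-3674, 51)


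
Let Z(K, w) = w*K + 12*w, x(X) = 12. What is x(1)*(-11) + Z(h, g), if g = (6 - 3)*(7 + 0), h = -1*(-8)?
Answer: 288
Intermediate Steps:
h = 8
g = 21 (g = 3*7 = 21)
Z(K, w) = 12*w + K*w (Z(K, w) = K*w + 12*w = 12*w + K*w)
x(1)*(-11) + Z(h, g) = 12*(-11) + 21*(12 + 8) = -132 + 21*20 = -132 + 420 = 288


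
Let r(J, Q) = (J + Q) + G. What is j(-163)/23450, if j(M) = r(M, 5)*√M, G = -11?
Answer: -169*I*√163/23450 ≈ -0.09201*I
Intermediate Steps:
r(J, Q) = -11 + J + Q (r(J, Q) = (J + Q) - 11 = -11 + J + Q)
j(M) = √M*(-6 + M) (j(M) = (-11 + M + 5)*√M = (-6 + M)*√M = √M*(-6 + M))
j(-163)/23450 = (√(-163)*(-6 - 163))/23450 = ((I*√163)*(-169))*(1/23450) = -169*I*√163*(1/23450) = -169*I*√163/23450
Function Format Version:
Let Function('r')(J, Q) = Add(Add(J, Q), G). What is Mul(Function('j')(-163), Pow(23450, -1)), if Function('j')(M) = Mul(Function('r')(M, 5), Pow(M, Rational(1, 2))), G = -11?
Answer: Mul(Rational(-169, 23450), I, Pow(163, Rational(1, 2))) ≈ Mul(-0.092010, I)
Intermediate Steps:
Function('r')(J, Q) = Add(-11, J, Q) (Function('r')(J, Q) = Add(Add(J, Q), -11) = Add(-11, J, Q))
Function('j')(M) = Mul(Pow(M, Rational(1, 2)), Add(-6, M)) (Function('j')(M) = Mul(Add(-11, M, 5), Pow(M, Rational(1, 2))) = Mul(Add(-6, M), Pow(M, Rational(1, 2))) = Mul(Pow(M, Rational(1, 2)), Add(-6, M)))
Mul(Function('j')(-163), Pow(23450, -1)) = Mul(Mul(Pow(-163, Rational(1, 2)), Add(-6, -163)), Pow(23450, -1)) = Mul(Mul(Mul(I, Pow(163, Rational(1, 2))), -169), Rational(1, 23450)) = Mul(Mul(-169, I, Pow(163, Rational(1, 2))), Rational(1, 23450)) = Mul(Rational(-169, 23450), I, Pow(163, Rational(1, 2)))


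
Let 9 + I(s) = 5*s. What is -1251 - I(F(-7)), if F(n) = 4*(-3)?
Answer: -1182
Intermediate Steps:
F(n) = -12
I(s) = -9 + 5*s
-1251 - I(F(-7)) = -1251 - (-9 + 5*(-12)) = -1251 - (-9 - 60) = -1251 - 1*(-69) = -1251 + 69 = -1182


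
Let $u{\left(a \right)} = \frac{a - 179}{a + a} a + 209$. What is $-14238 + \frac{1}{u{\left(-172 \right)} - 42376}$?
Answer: $- \frac{1205745032}{84685} \approx -14238.0$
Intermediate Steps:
$u{\left(a \right)} = \frac{239}{2} + \frac{a}{2}$ ($u{\left(a \right)} = \frac{-179 + a}{2 a} a + 209 = \left(- \frac{179}{2} + \frac{a}{2}\right) + 209 = \frac{239}{2} + \frac{a}{2}$)
$-14238 + \frac{1}{u{\left(-172 \right)} - 42376} = -14238 + \frac{1}{\left(\frac{239}{2} + \frac{1}{2} \left(-172\right)\right) - 42376} = -14238 + \frac{1}{\left(\frac{239}{2} - 86\right) - 42376} = -14238 + \frac{1}{\frac{67}{2} - 42376} = -14238 + \frac{1}{- \frac{84685}{2}} = -14238 - \frac{2}{84685} = - \frac{1205745032}{84685}$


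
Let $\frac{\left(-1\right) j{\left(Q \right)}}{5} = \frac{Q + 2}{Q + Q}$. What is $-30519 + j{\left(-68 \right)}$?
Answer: $- \frac{2075457}{68} \approx -30521.0$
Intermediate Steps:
$j{\left(Q \right)} = - \frac{5 \left(2 + Q\right)}{2 Q}$ ($j{\left(Q \right)} = - 5 \frac{Q + 2}{Q + Q} = - 5 \frac{2 + Q}{2 Q} = - \frac{5 \left(2 + Q\right)}{2 Q}$)
$-30519 + j{\left(-68 \right)} = -30519 - \left(\frac{5}{2} + \frac{5}{-68}\right) = -30519 - \frac{165}{68} = - \frac{2075457}{68}$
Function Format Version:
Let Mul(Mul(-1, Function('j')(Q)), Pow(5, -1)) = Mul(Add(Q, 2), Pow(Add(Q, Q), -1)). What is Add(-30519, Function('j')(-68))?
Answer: Rational(-2075457, 68) ≈ -30521.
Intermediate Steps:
Function('j')(Q) = Mul(Rational(-5, 2), Pow(Q, -1), Add(2, Q)) (Function('j')(Q) = Mul(-5, Mul(Add(Q, 2), Pow(Add(Q, Q), -1))) = Mul(-5, Mul(Add(2, Q), Pow(Mul(2, Q), -1))) = Mul(-5, Mul(Add(2, Q), Mul(Rational(1, 2), Pow(Q, -1)))) = Mul(-5, Mul(Rational(1, 2), Pow(Q, -1), Add(2, Q))) = Mul(Rational(-5, 2), Pow(Q, -1), Add(2, Q)))
Add(-30519, Function('j')(-68)) = Add(-30519, Add(Rational(-5, 2), Mul(-5, Pow(-68, -1)))) = Add(-30519, Add(Rational(-5, 2), Mul(-5, Rational(-1, 68)))) = Add(-30519, Add(Rational(-5, 2), Rational(5, 68))) = Add(-30519, Rational(-165, 68)) = Rational(-2075457, 68)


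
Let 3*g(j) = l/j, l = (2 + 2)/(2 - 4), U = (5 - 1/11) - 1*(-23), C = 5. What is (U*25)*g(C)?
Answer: -3070/33 ≈ -93.030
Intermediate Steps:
U = 307/11 (U = (5 - 1*1/11) + 23 = (5 - 1/11) + 23 = 54/11 + 23 = 307/11 ≈ 27.909)
l = -2 (l = 4/(-2) = 4*(-½) = -2)
g(j) = -2/(3*j) (g(j) = (-2/j)/3 = -2/(3*j))
(U*25)*g(C) = ((307/11)*25)*(-⅔/5) = 7675*(-⅔*⅕)/11 = (7675/11)*(-2/15) = -3070/33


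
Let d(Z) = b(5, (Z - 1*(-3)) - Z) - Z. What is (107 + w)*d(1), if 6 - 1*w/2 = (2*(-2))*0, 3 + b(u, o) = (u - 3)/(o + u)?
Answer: -1785/4 ≈ -446.25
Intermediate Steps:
b(u, o) = -3 + (-3 + u)/(o + u) (b(u, o) = -3 + (u - 3)/(o + u) = -3 + (-3 + u)/(o + u))
d(Z) = -11/4 - Z (d(Z) = (-3 - 3*((Z - 1*(-3)) - Z) - 2*5)/(((Z - 1*(-3)) - Z) + 5) - Z = (-3 - 3*((Z + 3) - Z) - 10)/(((Z + 3) - Z) + 5) - Z = (-3 - 3*((3 + Z) - Z) - 10)/(((3 + Z) - Z) + 5) - Z = (-3 - 3*3 - 10)/(3 + 5) - Z = (-3 - 9 - 10)/8 - Z = (1/8)*(-22) - Z = -11/4 - Z)
w = 12 (w = 12 - 2*2*(-2)*0 = 12 - (-8)*0 = 12 - 2*0 = 12 + 0 = 12)
(107 + w)*d(1) = (107 + 12)*(-11/4 - 1*1) = 119*(-11/4 - 1) = 119*(-15/4) = -1785/4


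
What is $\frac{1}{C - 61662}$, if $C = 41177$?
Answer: $- \frac{1}{20485} \approx -4.8816 \cdot 10^{-5}$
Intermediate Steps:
$\frac{1}{C - 61662} = \frac{1}{41177 - 61662} = \frac{1}{-20485} = - \frac{1}{20485}$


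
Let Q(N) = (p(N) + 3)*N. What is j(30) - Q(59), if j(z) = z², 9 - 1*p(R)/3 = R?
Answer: 9573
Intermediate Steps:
p(R) = 27 - 3*R
Q(N) = N*(30 - 3*N) (Q(N) = ((27 - 3*N) + 3)*N = (30 - 3*N)*N = N*(30 - 3*N))
j(30) - Q(59) = 30² - 3*59*(10 - 1*59) = 900 - 3*59*(10 - 59) = 900 - 3*59*(-49) = 900 - 1*(-8673) = 900 + 8673 = 9573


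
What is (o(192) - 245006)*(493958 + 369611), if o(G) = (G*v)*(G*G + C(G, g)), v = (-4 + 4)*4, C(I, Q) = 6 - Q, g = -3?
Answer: -211579586414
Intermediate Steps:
v = 0 (v = 0*4 = 0)
o(G) = 0 (o(G) = (G*0)*(G*G + (6 - 1*(-3))) = 0*(G² + (6 + 3)) = 0*(G² + 9) = 0*(9 + G²) = 0)
(o(192) - 245006)*(493958 + 369611) = (0 - 245006)*(493958 + 369611) = -245006*863569 = -211579586414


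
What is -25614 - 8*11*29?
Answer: -28166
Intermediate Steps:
-25614 - 8*11*29 = -25614 - 88*29 = -25614 - 2552 = -28166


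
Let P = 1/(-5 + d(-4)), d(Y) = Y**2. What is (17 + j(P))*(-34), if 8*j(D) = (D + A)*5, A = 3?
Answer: -14161/22 ≈ -643.68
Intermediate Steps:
P = 1/11 (P = 1/(-5 + (-4)**2) = 1/(-5 + 16) = 1/11 ≈ 0.090909)
j(D) = 15/8 + 5*D/8 (j(D) = ((D + 3)*5)/8 = ((3 + D)*5)/8 = (15 + 5*D)/8 = 15/8 + 5*D/8)
(17 + j(P))*(-34) = (17 + (15/8 + (5/8)*(1/11)))*(-34) = (17 + (15/8 + 5/88))*(-34) = (17 + 85/44)*(-34) = (833/44)*(-34) = -14161/22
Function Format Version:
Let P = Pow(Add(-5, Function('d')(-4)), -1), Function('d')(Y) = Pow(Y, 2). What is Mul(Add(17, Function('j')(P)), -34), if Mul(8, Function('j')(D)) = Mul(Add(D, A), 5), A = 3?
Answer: Rational(-14161, 22) ≈ -643.68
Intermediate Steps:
P = Rational(1, 11) (P = Pow(Add(-5, Pow(-4, 2)), -1) = Pow(Add(-5, 16), -1) = Pow(11, -1) = Rational(1, 11) ≈ 0.090909)
Function('j')(D) = Add(Rational(15, 8), Mul(Rational(5, 8), D)) (Function('j')(D) = Mul(Rational(1, 8), Mul(Add(D, 3), 5)) = Mul(Rational(1, 8), Mul(Add(3, D), 5)) = Mul(Rational(1, 8), Add(15, Mul(5, D))) = Add(Rational(15, 8), Mul(Rational(5, 8), D)))
Mul(Add(17, Function('j')(P)), -34) = Mul(Add(17, Add(Rational(15, 8), Mul(Rational(5, 8), Rational(1, 11)))), -34) = Mul(Add(17, Add(Rational(15, 8), Rational(5, 88))), -34) = Mul(Add(17, Rational(85, 44)), -34) = Mul(Rational(833, 44), -34) = Rational(-14161, 22)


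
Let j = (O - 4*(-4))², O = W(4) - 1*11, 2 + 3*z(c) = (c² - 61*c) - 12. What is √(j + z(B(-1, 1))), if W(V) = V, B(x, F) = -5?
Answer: √1677/3 ≈ 13.650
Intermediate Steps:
z(c) = -14/3 - 61*c/3 + c²/3 (z(c) = -⅔ + ((c² - 61*c) - 12)/3 = -⅔ + (-12 + c² - 61*c)/3 = -⅔ + (-4 - 61*c/3 + c²/3) = -14/3 - 61*c/3 + c²/3)
O = -7 (O = 4 - 1*11 = 4 - 11 = -7)
j = 81 (j = (-7 - 4*(-4))² = (-7 + 16)² = 9² = 81)
√(j + z(B(-1, 1))) = √(81 + (-14/3 - 61/3*(-5) + (⅓)*(-5)²)) = √(81 + (-14/3 + 305/3 + (⅓)*25)) = √(81 + (-14/3 + 305/3 + 25/3)) = √(81 + 316/3) = √(559/3) = √1677/3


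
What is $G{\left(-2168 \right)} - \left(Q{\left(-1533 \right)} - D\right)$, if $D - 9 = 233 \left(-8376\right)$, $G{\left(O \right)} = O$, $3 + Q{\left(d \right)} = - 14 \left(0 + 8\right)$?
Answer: $-1953652$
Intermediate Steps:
$Q{\left(d \right)} = -115$ ($Q{\left(d \right)} = -3 - 14 \left(0 + 8\right) = -3 - 112 = -115$)
$D = -1951599$ ($D = 9 + 233 \left(-8376\right) = 9 - 1951608 = -1951599$)
$G{\left(-2168 \right)} - \left(Q{\left(-1533 \right)} - D\right) = -2168 - \left(-115 - -1951599\right) = -2168 - \left(-115 + 1951599\right) = -2168 - 1951484 = -1953652$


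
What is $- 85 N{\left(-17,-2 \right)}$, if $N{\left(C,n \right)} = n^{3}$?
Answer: $680$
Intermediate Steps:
$- 85 N{\left(-17,-2 \right)} = - 85 \left(-2\right)^{3} = \left(-85\right) \left(-8\right) = 680$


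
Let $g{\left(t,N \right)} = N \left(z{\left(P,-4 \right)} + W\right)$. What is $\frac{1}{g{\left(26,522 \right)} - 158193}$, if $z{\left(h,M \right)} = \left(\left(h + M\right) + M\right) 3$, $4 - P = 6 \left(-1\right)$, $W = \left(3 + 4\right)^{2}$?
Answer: $- \frac{1}{129483} \approx -7.723 \cdot 10^{-6}$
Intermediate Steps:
$W = 49$ ($W = 7^{2} = 49$)
$P = 10$ ($P = 4 - 6 \left(-1\right) = 4 - -6 = 4 + 6 = 10$)
$z{\left(h,M \right)} = 3 h + 6 M$ ($z{\left(h,M \right)} = \left(\left(M + h\right) + M\right) 3 = \left(h + 2 M\right) 3 = 3 h + 6 M$)
$g{\left(t,N \right)} = 55 N$ ($g{\left(t,N \right)} = N \left(\left(3 \cdot 10 + 6 \left(-4\right)\right) + 49\right) = N \left(\left(30 - 24\right) + 49\right) = N \left(6 + 49\right) = N 55 = 55 N$)
$\frac{1}{g{\left(26,522 \right)} - 158193} = \frac{1}{55 \cdot 522 - 158193} = \frac{1}{28710 - 158193} = \frac{1}{-129483} = - \frac{1}{129483}$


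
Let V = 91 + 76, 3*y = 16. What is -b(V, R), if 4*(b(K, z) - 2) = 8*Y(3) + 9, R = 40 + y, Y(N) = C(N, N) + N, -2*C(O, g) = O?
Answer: -29/4 ≈ -7.2500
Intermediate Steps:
y = 16/3 (y = (1/3)*16 = 16/3 ≈ 5.3333)
C(O, g) = -O/2
Y(N) = N/2 (Y(N) = -N/2 + N = N/2)
V = 167
R = 136/3 (R = 40 + 16/3 = 136/3 ≈ 45.333)
b(K, z) = 29/4 (b(K, z) = 2 + (8*((1/2)*3) + 9)/4 = 2 + (8*(3/2) + 9)/4 = 2 + (12 + 9)/4 = 2 + (1/4)*21 = 2 + 21/4 = 29/4)
-b(V, R) = -1*29/4 = -29/4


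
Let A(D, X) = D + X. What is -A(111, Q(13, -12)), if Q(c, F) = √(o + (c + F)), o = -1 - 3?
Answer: -111 - I*√3 ≈ -111.0 - 1.732*I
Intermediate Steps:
o = -4
Q(c, F) = √(-4 + F + c) (Q(c, F) = √(-4 + (c + F)) = √(-4 + (F + c)) = √(-4 + F + c))
-A(111, Q(13, -12)) = -(111 + √(-4 - 12 + 13)) = -(111 + √(-3)) = -(111 + I*√3) = -111 - I*√3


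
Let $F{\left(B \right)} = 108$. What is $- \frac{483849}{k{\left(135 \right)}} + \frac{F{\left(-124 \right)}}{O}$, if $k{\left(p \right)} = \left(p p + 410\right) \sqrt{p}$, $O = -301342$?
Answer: $- \frac{54}{150671} - \frac{53761 \sqrt{15}}{93175} \approx -2.235$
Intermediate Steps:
$k{\left(p \right)} = \sqrt{p} \left(410 + p^{2}\right)$ ($k{\left(p \right)} = \left(p^{2} + 410\right) \sqrt{p} = \left(410 + p^{2}\right) \sqrt{p} = \sqrt{p} \left(410 + p^{2}\right)$)
$- \frac{483849}{k{\left(135 \right)}} + \frac{F{\left(-124 \right)}}{O} = - \frac{483849}{\sqrt{135} \left(410 + 135^{2}\right)} + \frac{108}{-301342} = - \frac{483849}{3 \sqrt{15} \left(410 + 18225\right)} + 108 \left(- \frac{1}{301342}\right) = - \frac{483849}{3 \sqrt{15} \cdot 18635} - \frac{54}{150671} = - \frac{483849}{55905 \sqrt{15}} - \frac{54}{150671} = - 483849 \frac{\sqrt{15}}{838575} - \frac{54}{150671} = - \frac{53761 \sqrt{15}}{93175} - \frac{54}{150671} = - \frac{54}{150671} - \frac{53761 \sqrt{15}}{93175}$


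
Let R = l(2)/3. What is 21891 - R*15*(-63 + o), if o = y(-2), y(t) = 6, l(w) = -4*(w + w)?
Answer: 17331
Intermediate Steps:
l(w) = -8*w
o = 6
R = -16/3 (R = -8*2/3 = -16*⅓ = -16/3 ≈ -5.3333)
21891 - R*15*(-63 + o) = 21891 - (-16/3*15)*(-63 + 6) = 21891 - (-80)*(-57) = 21891 - 1*4560 = 21891 - 4560 = 17331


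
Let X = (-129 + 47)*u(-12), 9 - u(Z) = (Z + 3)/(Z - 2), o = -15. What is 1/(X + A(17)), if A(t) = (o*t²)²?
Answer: 7/131540778 ≈ 5.3215e-8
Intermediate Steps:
u(Z) = 9 - (3 + Z)/(-2 + Z) (u(Z) = 9 - (Z + 3)/(Z - 2) = 9 - (3 + Z)/(-2 + Z))
A(t) = 225*t⁴ (A(t) = (-15*t²)² = 225*t⁴)
X = -4797/7 (X = (-129 + 47)*((-21 + 8*(-12))/(-2 - 12)) = -82*(-21 - 96)/(-14) = -(-41)*(-117)/7 = -82*117/14 = -4797/7 ≈ -685.29)
1/(X + A(17)) = 1/(-4797/7 + 225*17⁴) = 1/(-4797/7 + 225*83521) = 1/(-4797/7 + 18792225) = 1/(131540778/7) = 7/131540778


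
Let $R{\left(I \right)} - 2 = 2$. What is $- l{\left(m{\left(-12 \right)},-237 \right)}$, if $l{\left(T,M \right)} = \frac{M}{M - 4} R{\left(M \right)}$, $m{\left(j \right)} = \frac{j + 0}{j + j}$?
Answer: $- \frac{948}{241} \approx -3.9336$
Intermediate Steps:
$R{\left(I \right)} = 4$ ($R{\left(I \right)} = 2 + 2 = 4$)
$m{\left(j \right)} = \frac{1}{2}$ ($m{\left(j \right)} = \frac{j}{2 j} = j \frac{1}{2 j} = \frac{1}{2}$)
$l{\left(T,M \right)} = \frac{4 M}{-4 + M}$ ($l{\left(T,M \right)} = \frac{M}{M - 4} \cdot 4 = \frac{M}{-4 + M} 4 = \frac{4 M}{-4 + M}$)
$- l{\left(m{\left(-12 \right)},-237 \right)} = - \frac{4 \left(-237\right)}{-4 - 237} = - \frac{4 \left(-237\right)}{-241} = - \frac{4 \left(-237\right) \left(-1\right)}{241} = \left(-1\right) \frac{948}{241} = - \frac{948}{241}$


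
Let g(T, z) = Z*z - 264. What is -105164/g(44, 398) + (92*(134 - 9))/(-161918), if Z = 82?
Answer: -2175027819/655201187 ≈ -3.3196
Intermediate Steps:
g(T, z) = -264 + 82*z (g(T, z) = 82*z - 264 = -264 + 82*z)
-105164/g(44, 398) + (92*(134 - 9))/(-161918) = -105164/(-264 + 82*398) + (92*(134 - 9))/(-161918) = -105164/(-264 + 32636) + (92*125)*(-1/161918) = -105164/32372 + 11500*(-1/161918) = -105164*1/32372 - 5750/80959 = -26291/8093 - 5750/80959 = -2175027819/655201187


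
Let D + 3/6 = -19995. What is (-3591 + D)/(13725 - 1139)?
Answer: -6739/3596 ≈ -1.8740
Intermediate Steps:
D = -39991/2 (D = -½ - 19995 = -39991/2 ≈ -19996.)
(-3591 + D)/(13725 - 1139) = (-3591 - 39991/2)/(13725 - 1139) = -47173/2/12586 = -47173/2*1/12586 = -6739/3596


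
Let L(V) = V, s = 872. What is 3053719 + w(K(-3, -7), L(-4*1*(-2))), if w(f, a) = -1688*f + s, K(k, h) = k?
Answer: 3059655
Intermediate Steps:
w(f, a) = 872 - 1688*f (w(f, a) = -1688*f + 872 = 872 - 1688*f)
3053719 + w(K(-3, -7), L(-4*1*(-2))) = 3053719 + (872 - 1688*(-3)) = 3053719 + (872 + 5064) = 3053719 + 5936 = 3059655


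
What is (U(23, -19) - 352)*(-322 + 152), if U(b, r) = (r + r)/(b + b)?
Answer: 1379550/23 ≈ 59980.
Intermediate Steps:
U(b, r) = r/b (U(b, r) = (2*r)/((2*b)) = (2*r)*(1/(2*b)) = r/b)
(U(23, -19) - 352)*(-322 + 152) = (-19/23 - 352)*(-322 + 152) = (-19*1/23 - 352)*(-170) = (-19/23 - 352)*(-170) = -8115/23*(-170) = 1379550/23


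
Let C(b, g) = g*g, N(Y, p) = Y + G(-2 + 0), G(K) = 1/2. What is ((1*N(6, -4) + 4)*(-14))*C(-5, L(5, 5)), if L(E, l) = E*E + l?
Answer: -132300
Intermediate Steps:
G(K) = ½
N(Y, p) = ½ + Y (N(Y, p) = Y + ½ = ½ + Y)
L(E, l) = l + E² (L(E, l) = E² + l = l + E²)
C(b, g) = g²
((1*N(6, -4) + 4)*(-14))*C(-5, L(5, 5)) = ((1*(½ + 6) + 4)*(-14))*(5 + 5²)² = ((1*(13/2) + 4)*(-14))*(5 + 25)² = ((13/2 + 4)*(-14))*30² = ((21/2)*(-14))*900 = -147*900 = -132300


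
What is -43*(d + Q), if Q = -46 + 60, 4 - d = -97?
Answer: -4945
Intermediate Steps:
d = 101 (d = 4 - 1*(-97) = 4 + 97 = 101)
Q = 14
-43*(d + Q) = -43*(101 + 14) = -43*115 = -4945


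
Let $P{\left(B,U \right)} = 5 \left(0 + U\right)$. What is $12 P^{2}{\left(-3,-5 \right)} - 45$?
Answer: $7455$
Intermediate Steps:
$P{\left(B,U \right)} = 5 U$
$12 P^{2}{\left(-3,-5 \right)} - 45 = 12 \left(5 \left(-5\right)\right)^{2} - 45 = 12 \left(-25\right)^{2} - 45 = 12 \cdot 625 - 45 = 7500 - 45 = 7455$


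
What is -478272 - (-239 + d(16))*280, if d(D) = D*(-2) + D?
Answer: -406872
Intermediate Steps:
d(D) = -D (d(D) = -2*D + D = -D)
-478272 - (-239 + d(16))*280 = -478272 - (-239 - 1*16)*280 = -478272 - (-239 - 16)*280 = -478272 - (-255)*280 = -478272 - 1*(-71400) = -478272 + 71400 = -406872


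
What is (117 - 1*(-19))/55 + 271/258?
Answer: 49993/14190 ≈ 3.5231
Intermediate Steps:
(117 - 1*(-19))/55 + 271/258 = (117 + 19)*(1/55) + 271*(1/258) = 136*(1/55) + 271/258 = 136/55 + 271/258 = 49993/14190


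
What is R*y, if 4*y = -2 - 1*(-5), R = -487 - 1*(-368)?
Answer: -357/4 ≈ -89.250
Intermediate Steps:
R = -119 (R = -487 + 368 = -119)
y = ¾ (y = (-2 - 1*(-5))/4 = (-2 + 5)/4 = (¼)*3 = ¾ ≈ 0.75000)
R*y = -119*¾ = -357/4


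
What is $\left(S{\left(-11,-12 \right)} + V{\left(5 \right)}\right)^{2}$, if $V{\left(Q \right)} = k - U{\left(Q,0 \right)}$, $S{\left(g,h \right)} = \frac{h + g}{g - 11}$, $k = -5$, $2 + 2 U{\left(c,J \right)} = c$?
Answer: $\frac{3600}{121} \approx 29.752$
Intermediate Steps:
$U{\left(c,J \right)} = -1 + \frac{c}{2}$
$S{\left(g,h \right)} = \frac{g + h}{-11 + g}$
$V{\left(Q \right)} = -4 - \frac{Q}{2}$ ($V{\left(Q \right)} = -5 - \left(-1 + \frac{Q}{2}\right) = -4 - \frac{Q}{2}$)
$\left(S{\left(-11,-12 \right)} + V{\left(5 \right)}\right)^{2} = \left(\frac{-11 - 12}{-11 - 11} - \frac{13}{2}\right)^{2} = \left(\frac{1}{-22} \left(-23\right) - \frac{13}{2}\right)^{2} = \left(\left(- \frac{1}{22}\right) \left(-23\right) - \frac{13}{2}\right)^{2} = \left(\frac{23}{22} - \frac{13}{2}\right)^{2} = \left(- \frac{60}{11}\right)^{2} = \frac{3600}{121}$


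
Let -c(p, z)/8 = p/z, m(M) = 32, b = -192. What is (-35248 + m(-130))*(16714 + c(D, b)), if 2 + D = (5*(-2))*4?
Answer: -588538596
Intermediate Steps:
D = -42 (D = -2 + (5*(-2))*4 = -2 - 10*4 = -2 - 40 = -42)
c(p, z) = -8*p/z
(-35248 + m(-130))*(16714 + c(D, b)) = (-35248 + 32)*(16714 - 8*(-42)/(-192)) = -35216*(16714 - 8*(-42)*(-1/192)) = -35216*(16714 - 7/4) = -35216*66849/4 = -588538596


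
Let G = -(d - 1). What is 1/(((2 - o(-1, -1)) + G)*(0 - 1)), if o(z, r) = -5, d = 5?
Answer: -1/3 ≈ -0.33333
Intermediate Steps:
G = -4 (G = -(5 - 1) = -1*4 = -4)
1/(((2 - o(-1, -1)) + G)*(0 - 1)) = 1/(((2 - 1*(-5)) - 4)*(0 - 1)) = 1/(((2 + 5) - 4)*(-1)) = 1/((7 - 4)*(-1)) = 1/(3*(-1)) = 1/(-3) = -1/3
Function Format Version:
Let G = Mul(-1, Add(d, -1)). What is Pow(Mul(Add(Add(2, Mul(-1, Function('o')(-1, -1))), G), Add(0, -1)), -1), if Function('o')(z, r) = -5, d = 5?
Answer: Rational(-1, 3) ≈ -0.33333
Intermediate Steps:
G = -4 (G = Mul(-1, Add(5, -1)) = Mul(-1, 4) = -4)
Pow(Mul(Add(Add(2, Mul(-1, Function('o')(-1, -1))), G), Add(0, -1)), -1) = Pow(Mul(Add(Add(2, Mul(-1, -5)), -4), Add(0, -1)), -1) = Pow(Mul(Add(Add(2, 5), -4), -1), -1) = Pow(Mul(Add(7, -4), -1), -1) = Pow(Mul(3, -1), -1) = Pow(-3, -1) = Rational(-1, 3)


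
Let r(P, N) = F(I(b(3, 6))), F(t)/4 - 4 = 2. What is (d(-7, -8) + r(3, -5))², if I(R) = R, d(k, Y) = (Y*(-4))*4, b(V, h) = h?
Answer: 23104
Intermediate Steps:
d(k, Y) = -16*Y (d(k, Y) = -4*Y*4 = -16*Y)
F(t) = 24 (F(t) = 16 + 4*2 = 16 + 8 = 24)
r(P, N) = 24
(d(-7, -8) + r(3, -5))² = (-16*(-8) + 24)² = (128 + 24)² = 152² = 23104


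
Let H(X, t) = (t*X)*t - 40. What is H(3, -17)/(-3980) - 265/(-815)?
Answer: 76139/648740 ≈ 0.11736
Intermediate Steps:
H(X, t) = -40 + X*t**2 (H(X, t) = (X*t)*t - 40 = X*t**2 - 40 = -40 + X*t**2)
H(3, -17)/(-3980) - 265/(-815) = (-40 + 3*(-17)**2)/(-3980) - 265/(-815) = (-40 + 3*289)*(-1/3980) - 265*(-1/815) = (-40 + 867)*(-1/3980) + 53/163 = 827*(-1/3980) + 53/163 = -827/3980 + 53/163 = 76139/648740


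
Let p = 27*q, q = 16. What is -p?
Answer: -432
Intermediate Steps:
p = 432 (p = 27*16 = 432)
-p = -1*432 = -432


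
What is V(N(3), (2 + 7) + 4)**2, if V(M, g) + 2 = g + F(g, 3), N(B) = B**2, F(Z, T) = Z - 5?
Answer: 361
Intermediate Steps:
F(Z, T) = -5 + Z
V(M, g) = -7 + 2*g (V(M, g) = -2 + (g + (-5 + g)) = -2 + (-5 + 2*g) = -7 + 2*g)
V(N(3), (2 + 7) + 4)**2 = (-7 + 2*((2 + 7) + 4))**2 = (-7 + 2*(9 + 4))**2 = (-7 + 2*13)**2 = (-7 + 26)**2 = 19**2 = 361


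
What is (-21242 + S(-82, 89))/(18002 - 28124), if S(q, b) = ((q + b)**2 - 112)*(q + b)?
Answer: 21683/10122 ≈ 2.1422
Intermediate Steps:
S(q, b) = (-112 + (b + q)**2)*(b + q) (S(q, b) = ((b + q)**2 - 112)*(b + q) = (-112 + (b + q)**2)*(b + q))
(-21242 + S(-82, 89))/(18002 - 28124) = (-21242 + (-112*89 - 112*(-82) + 89*(89 - 82)**2 - 82*(89 - 82)**2))/(18002 - 28124) = (-21242 + (-9968 + 9184 + 89*7**2 - 82*7**2))/(-10122) = (-21242 + (-9968 + 9184 + 89*49 - 82*49))*(-1/10122) = (-21242 + (-9968 + 9184 + 4361 - 4018))*(-1/10122) = (-21242 - 441)*(-1/10122) = -21683*(-1/10122) = 21683/10122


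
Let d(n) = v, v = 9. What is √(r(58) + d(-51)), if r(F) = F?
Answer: √67 ≈ 8.1853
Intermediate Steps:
d(n) = 9
√(r(58) + d(-51)) = √(58 + 9) = √67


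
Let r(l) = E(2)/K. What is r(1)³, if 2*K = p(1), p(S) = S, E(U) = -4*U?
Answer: -4096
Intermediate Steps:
K = ½ (K = (½)*1 = ½ ≈ 0.50000)
r(l) = -16 (r(l) = (-4*2)/(½) = -8*2 = -16)
r(1)³ = (-16)³ = -4096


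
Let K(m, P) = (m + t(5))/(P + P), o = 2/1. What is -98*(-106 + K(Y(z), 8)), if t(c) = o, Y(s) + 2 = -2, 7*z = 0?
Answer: 41601/4 ≈ 10400.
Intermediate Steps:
z = 0 (z = (⅐)*0 = 0)
o = 2 (o = 2*1 = 2)
Y(s) = -4 (Y(s) = -2 - 2 = -4)
t(c) = 2
K(m, P) = (2 + m)/(2*P) (K(m, P) = (m + 2)/(P + P) = (2 + m)/((2*P)) = (2 + m)*(1/(2*P)) = (2 + m)/(2*P))
-98*(-106 + K(Y(z), 8)) = -98*(-106 + (½)*(2 - 4)/8) = -98*(-106 + (½)*(⅛)*(-2)) = -98*(-106 - ⅛) = -98*(-849/8) = 41601/4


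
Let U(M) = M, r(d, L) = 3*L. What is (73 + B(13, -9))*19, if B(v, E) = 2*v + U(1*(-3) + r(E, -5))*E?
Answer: 4959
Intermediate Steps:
B(v, E) = -18*E + 2*v (B(v, E) = 2*v + (1*(-3) + 3*(-5))*E = 2*v + (-3 - 15)*E = 2*v - 18*E = -18*E + 2*v)
(73 + B(13, -9))*19 = (73 + (-18*(-9) + 2*13))*19 = (73 + (162 + 26))*19 = (73 + 188)*19 = 261*19 = 4959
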